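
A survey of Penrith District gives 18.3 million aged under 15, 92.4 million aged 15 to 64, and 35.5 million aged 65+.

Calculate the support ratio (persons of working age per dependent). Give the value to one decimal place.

Support ratio: 1.7

Support ratio = 92.4 / (18.3 + 35.5) = 92.4 / 53.8 = 1.7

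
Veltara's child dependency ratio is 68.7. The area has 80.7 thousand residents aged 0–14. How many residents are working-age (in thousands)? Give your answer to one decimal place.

Youth dependency ratio = youth / working-age × 100
68.7 = 80.7 / W × 100
⇒ 117.5

Working-age: 117.5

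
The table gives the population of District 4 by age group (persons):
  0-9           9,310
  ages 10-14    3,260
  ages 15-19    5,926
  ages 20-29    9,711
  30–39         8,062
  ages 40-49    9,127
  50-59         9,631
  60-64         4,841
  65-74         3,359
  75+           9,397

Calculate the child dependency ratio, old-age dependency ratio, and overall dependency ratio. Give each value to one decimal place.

0–14: 9,310 + 3,260 = 12,570
15–64: 5,926 + 9,711 + 8,062 + 9,127 + 9,631 + 4,841 = 47,298
65+: 3,359 + 9,397 = 12,756
Youth dependency ratio = 12,570 / 47,298 × 100 = 26.6
Old-age dependency ratio = 12,756 / 47,298 × 100 = 27.0
Total dependency ratio = (12,570 + 12,756) / 47,298 × 100 = 25,326 / 47,298 × 100 = 53.5

Youth dependency ratio: 26.6
Old-age dependency ratio: 27.0
Total dependency ratio: 53.5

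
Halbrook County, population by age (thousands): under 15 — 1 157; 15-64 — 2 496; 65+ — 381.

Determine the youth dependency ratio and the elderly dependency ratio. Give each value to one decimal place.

Youth dependency ratio: 46.4
Old-age dependency ratio: 15.3

Youth dependency ratio = 1 157 / 2 496 × 100 = 46.4
Old-age dependency ratio = 381 / 2 496 × 100 = 15.3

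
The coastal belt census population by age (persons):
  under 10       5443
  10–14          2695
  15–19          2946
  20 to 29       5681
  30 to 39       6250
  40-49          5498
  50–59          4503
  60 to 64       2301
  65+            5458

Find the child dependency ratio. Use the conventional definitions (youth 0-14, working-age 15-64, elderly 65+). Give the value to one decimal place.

Youth dependency ratio: 29.9

0–14: 5443 + 2695 = 8138
15–64: 2946 + 5681 + 6250 + 5498 + 4503 + 2301 = 27179
65+: 5458
Youth dependency ratio = 8138 / 27179 × 100 = 29.9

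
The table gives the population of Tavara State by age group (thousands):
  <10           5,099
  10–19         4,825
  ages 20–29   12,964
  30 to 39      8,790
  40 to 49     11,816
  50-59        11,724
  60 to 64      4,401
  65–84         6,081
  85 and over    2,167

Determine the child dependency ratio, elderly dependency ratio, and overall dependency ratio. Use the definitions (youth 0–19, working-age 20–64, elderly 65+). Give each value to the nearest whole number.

Youth dependency ratio: 20
Old-age dependency ratio: 17
Total dependency ratio: 37

0–19: 5,099 + 4,825 = 9,924
20–64: 12,964 + 8,790 + 11,816 + 11,724 + 4,401 = 49,695
65+: 6,081 + 2,167 = 8,248
Youth dependency ratio = 9,924 / 49,695 × 100 = 20
Old-age dependency ratio = 8,248 / 49,695 × 100 = 17
Total dependency ratio = (9,924 + 8,248) / 49,695 × 100 = 18,172 / 49,695 × 100 = 37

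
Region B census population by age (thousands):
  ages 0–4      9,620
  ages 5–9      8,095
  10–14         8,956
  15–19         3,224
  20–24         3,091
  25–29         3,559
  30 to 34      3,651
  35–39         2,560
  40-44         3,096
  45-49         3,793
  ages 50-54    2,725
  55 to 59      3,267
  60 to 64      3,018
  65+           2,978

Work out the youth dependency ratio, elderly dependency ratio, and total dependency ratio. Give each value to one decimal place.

0–14: 9,620 + 8,095 + 8,956 = 26,671
15–64: 3,224 + 3,091 + 3,559 + 3,651 + 2,560 + 3,096 + 3,793 + 2,725 + 3,267 + 3,018 = 31,984
65+: 2,978
Youth dependency ratio = 26,671 / 31,984 × 100 = 83.4
Old-age dependency ratio = 2,978 / 31,984 × 100 = 9.3
Total dependency ratio = (26,671 + 2,978) / 31,984 × 100 = 29,649 / 31,984 × 100 = 92.7

Youth dependency ratio: 83.4
Old-age dependency ratio: 9.3
Total dependency ratio: 92.7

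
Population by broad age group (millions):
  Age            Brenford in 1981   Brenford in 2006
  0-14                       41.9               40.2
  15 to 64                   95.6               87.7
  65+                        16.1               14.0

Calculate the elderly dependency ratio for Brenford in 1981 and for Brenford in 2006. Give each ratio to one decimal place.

Brenford in 1981: 16.8
Brenford in 2006: 16.0

Brenford in 1981: 16.1 / 95.6 × 100 = 16.8
Brenford in 2006: 14.0 / 87.7 × 100 = 16.0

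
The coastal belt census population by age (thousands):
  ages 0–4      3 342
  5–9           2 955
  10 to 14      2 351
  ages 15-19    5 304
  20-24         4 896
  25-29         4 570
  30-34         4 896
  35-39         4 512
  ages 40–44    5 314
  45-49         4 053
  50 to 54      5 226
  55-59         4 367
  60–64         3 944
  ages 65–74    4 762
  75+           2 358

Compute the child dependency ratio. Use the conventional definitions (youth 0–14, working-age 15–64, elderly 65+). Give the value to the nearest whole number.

0–14: 3 342 + 2 955 + 2 351 = 8 648
15–64: 5 304 + 4 896 + 4 570 + 4 896 + 4 512 + 5 314 + 4 053 + 5 226 + 4 367 + 3 944 = 47 082
65+: 4 762 + 2 358 = 7 120
Youth dependency ratio = 8 648 / 47 082 × 100 = 18

Youth dependency ratio: 18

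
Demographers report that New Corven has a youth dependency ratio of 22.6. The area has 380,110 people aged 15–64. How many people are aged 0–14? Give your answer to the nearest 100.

Youth dependency ratio = youth / working-age × 100
22.6 = Y / 380,110 × 100
⇒ 85,900

Aged 0–14: 85,900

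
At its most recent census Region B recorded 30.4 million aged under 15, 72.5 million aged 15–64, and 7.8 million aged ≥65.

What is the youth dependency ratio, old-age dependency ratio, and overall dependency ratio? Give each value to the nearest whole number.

Youth dependency ratio: 42
Old-age dependency ratio: 11
Total dependency ratio: 53

Youth dependency ratio = 30.4 / 72.5 × 100 = 42
Old-age dependency ratio = 7.8 / 72.5 × 100 = 11
Total dependency ratio = (30.4 + 7.8) / 72.5 × 100 = 38.2 / 72.5 × 100 = 53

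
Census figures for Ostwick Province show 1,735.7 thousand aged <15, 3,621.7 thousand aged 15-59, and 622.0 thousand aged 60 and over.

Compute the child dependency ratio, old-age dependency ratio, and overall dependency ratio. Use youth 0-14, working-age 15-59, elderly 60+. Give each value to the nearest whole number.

Youth dependency ratio = 1,735.7 / 3,621.7 × 100 = 48
Old-age dependency ratio = 622.0 / 3,621.7 × 100 = 17
Total dependency ratio = (1,735.7 + 622.0) / 3,621.7 × 100 = 2,357.7 / 3,621.7 × 100 = 65

Youth dependency ratio: 48
Old-age dependency ratio: 17
Total dependency ratio: 65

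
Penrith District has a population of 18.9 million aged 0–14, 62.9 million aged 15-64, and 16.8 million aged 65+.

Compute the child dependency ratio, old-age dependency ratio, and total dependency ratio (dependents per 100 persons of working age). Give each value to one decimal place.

Youth dependency ratio = 18.9 / 62.9 × 100 = 30.0
Old-age dependency ratio = 16.8 / 62.9 × 100 = 26.7
Total dependency ratio = (18.9 + 16.8) / 62.9 × 100 = 35.7 / 62.9 × 100 = 56.8

Youth dependency ratio: 30.0
Old-age dependency ratio: 26.7
Total dependency ratio: 56.8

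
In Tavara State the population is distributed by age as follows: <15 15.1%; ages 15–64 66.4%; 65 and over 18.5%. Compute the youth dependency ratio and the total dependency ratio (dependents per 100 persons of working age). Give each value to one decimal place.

Youth dependency ratio: 22.7
Total dependency ratio: 50.6

Youth dependency ratio = 15.1 / 66.4 × 100 = 22.7
Total dependency ratio = (15.1 + 18.5) / 66.4 × 100 = 33.6 / 66.4 × 100 = 50.6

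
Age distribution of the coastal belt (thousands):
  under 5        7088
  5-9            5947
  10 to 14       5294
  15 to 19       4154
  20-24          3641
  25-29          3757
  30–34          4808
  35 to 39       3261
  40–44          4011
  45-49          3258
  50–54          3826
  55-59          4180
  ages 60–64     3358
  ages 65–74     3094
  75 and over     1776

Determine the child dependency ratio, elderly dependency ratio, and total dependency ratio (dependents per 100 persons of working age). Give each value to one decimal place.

0–14: 7088 + 5947 + 5294 = 18329
15–64: 4154 + 3641 + 3757 + 4808 + 3261 + 4011 + 3258 + 3826 + 4180 + 3358 = 38254
65+: 3094 + 1776 = 4870
Youth dependency ratio = 18329 / 38254 × 100 = 47.9
Old-age dependency ratio = 4870 / 38254 × 100 = 12.7
Total dependency ratio = (18329 + 4870) / 38254 × 100 = 23199 / 38254 × 100 = 60.6

Youth dependency ratio: 47.9
Old-age dependency ratio: 12.7
Total dependency ratio: 60.6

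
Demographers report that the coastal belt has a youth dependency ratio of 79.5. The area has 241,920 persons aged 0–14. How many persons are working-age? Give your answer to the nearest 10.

Working-age: 304,300

Youth dependency ratio = youth / working-age × 100
79.5 = 241,920 / W × 100
⇒ 304,300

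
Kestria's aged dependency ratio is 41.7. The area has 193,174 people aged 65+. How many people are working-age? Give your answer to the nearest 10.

Working-age: 463,250

Old-age dependency ratio = elderly / working-age × 100
41.7 = 193,174 / W × 100
⇒ 463,250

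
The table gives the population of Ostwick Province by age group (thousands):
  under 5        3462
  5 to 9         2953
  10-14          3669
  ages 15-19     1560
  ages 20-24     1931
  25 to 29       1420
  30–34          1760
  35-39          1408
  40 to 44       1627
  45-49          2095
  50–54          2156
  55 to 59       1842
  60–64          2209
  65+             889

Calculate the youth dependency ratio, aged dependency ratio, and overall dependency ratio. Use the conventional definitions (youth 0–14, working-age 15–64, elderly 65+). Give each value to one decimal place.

Youth dependency ratio: 56.0
Old-age dependency ratio: 4.9
Total dependency ratio: 60.9

0–14: 3462 + 2953 + 3669 = 10084
15–64: 1560 + 1931 + 1420 + 1760 + 1408 + 1627 + 2095 + 2156 + 1842 + 2209 = 18008
65+: 889
Youth dependency ratio = 10084 / 18008 × 100 = 56.0
Old-age dependency ratio = 889 / 18008 × 100 = 4.9
Total dependency ratio = (10084 + 889) / 18008 × 100 = 10973 / 18008 × 100 = 60.9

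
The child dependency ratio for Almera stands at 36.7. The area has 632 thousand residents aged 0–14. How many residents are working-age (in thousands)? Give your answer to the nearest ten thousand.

Working-age: 1 720

Youth dependency ratio = youth / working-age × 100
36.7 = 632 / W × 100
⇒ 1 720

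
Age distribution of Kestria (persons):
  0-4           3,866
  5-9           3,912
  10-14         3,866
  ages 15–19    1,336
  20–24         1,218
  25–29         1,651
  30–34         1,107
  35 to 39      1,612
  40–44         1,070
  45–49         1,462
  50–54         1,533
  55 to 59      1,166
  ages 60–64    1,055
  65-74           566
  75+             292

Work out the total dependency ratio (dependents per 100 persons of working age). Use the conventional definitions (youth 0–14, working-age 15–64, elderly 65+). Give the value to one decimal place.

0–14: 3,866 + 3,912 + 3,866 = 11,644
15–64: 1,336 + 1,218 + 1,651 + 1,107 + 1,612 + 1,070 + 1,462 + 1,533 + 1,166 + 1,055 = 13,210
65+: 566 + 292 = 858
Total dependency ratio = (11,644 + 858) / 13,210 × 100 = 12,502 / 13,210 × 100 = 94.6

Total dependency ratio: 94.6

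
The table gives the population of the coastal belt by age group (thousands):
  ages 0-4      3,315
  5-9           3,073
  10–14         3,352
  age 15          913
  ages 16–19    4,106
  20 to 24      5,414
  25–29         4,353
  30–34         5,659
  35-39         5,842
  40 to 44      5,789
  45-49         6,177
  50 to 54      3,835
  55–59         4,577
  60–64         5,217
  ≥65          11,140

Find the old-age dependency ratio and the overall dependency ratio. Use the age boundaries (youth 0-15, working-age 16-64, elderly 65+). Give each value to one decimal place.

0–15: 3,315 + 3,073 + 3,352 + 913 = 10,653
16–64: 4,106 + 5,414 + 4,353 + 5,659 + 5,842 + 5,789 + 6,177 + 3,835 + 4,577 + 5,217 = 50,969
65+: 11,140
Old-age dependency ratio = 11,140 / 50,969 × 100 = 21.9
Total dependency ratio = (10,653 + 11,140) / 50,969 × 100 = 21,793 / 50,969 × 100 = 42.8

Old-age dependency ratio: 21.9
Total dependency ratio: 42.8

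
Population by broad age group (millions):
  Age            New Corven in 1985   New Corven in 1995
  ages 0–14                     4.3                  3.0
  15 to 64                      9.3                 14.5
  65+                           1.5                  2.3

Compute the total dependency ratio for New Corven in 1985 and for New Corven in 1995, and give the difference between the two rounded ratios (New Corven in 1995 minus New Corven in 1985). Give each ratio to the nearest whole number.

New Corven in 1985: (4.3 + 1.5) / 9.3 × 100 = 5.8 / 9.3 × 100 = 62
New Corven in 1995: (3.0 + 2.3) / 14.5 × 100 = 5.3 / 14.5 × 100 = 37

New Corven in 1985: 62
New Corven in 1995: 37
Difference: -25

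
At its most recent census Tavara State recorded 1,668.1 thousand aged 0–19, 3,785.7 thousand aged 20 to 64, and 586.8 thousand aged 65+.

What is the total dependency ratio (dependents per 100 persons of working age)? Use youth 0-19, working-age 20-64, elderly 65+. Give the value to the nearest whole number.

Total dependency ratio = (1,668.1 + 586.8) / 3,785.7 × 100 = 2,254.9 / 3,785.7 × 100 = 60

Total dependency ratio: 60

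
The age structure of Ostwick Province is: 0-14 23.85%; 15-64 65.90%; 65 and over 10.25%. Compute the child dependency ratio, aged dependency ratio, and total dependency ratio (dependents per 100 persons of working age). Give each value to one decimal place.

Youth dependency ratio = 23.85 / 65.90 × 100 = 36.2
Old-age dependency ratio = 10.25 / 65.90 × 100 = 15.6
Total dependency ratio = (23.85 + 10.25) / 65.90 × 100 = 34.10 / 65.90 × 100 = 51.7

Youth dependency ratio: 36.2
Old-age dependency ratio: 15.6
Total dependency ratio: 51.7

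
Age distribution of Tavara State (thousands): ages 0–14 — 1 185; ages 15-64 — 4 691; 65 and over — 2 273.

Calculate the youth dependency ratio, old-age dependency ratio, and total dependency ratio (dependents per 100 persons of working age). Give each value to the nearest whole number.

Youth dependency ratio = 1 185 / 4 691 × 100 = 25
Old-age dependency ratio = 2 273 / 4 691 × 100 = 48
Total dependency ratio = (1 185 + 2 273) / 4 691 × 100 = 3 458 / 4 691 × 100 = 74

Youth dependency ratio: 25
Old-age dependency ratio: 48
Total dependency ratio: 74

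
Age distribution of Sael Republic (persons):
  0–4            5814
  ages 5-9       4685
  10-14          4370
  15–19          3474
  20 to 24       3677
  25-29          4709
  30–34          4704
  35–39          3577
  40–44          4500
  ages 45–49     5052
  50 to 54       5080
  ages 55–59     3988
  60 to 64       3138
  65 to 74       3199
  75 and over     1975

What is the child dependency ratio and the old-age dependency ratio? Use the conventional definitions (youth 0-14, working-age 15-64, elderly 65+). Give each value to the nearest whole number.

Youth dependency ratio: 35
Old-age dependency ratio: 12

0–14: 5814 + 4685 + 4370 = 14869
15–64: 3474 + 3677 + 4709 + 4704 + 3577 + 4500 + 5052 + 5080 + 3988 + 3138 = 41899
65+: 3199 + 1975 = 5174
Youth dependency ratio = 14869 / 41899 × 100 = 35
Old-age dependency ratio = 5174 / 41899 × 100 = 12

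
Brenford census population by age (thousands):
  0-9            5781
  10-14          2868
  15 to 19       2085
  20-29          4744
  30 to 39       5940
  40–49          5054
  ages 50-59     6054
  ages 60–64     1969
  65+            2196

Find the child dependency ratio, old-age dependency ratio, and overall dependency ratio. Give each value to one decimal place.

0–14: 5781 + 2868 = 8649
15–64: 2085 + 4744 + 5940 + 5054 + 6054 + 1969 = 25846
65+: 2196
Youth dependency ratio = 8649 / 25846 × 100 = 33.5
Old-age dependency ratio = 2196 / 25846 × 100 = 8.5
Total dependency ratio = (8649 + 2196) / 25846 × 100 = 10845 / 25846 × 100 = 42.0

Youth dependency ratio: 33.5
Old-age dependency ratio: 8.5
Total dependency ratio: 42.0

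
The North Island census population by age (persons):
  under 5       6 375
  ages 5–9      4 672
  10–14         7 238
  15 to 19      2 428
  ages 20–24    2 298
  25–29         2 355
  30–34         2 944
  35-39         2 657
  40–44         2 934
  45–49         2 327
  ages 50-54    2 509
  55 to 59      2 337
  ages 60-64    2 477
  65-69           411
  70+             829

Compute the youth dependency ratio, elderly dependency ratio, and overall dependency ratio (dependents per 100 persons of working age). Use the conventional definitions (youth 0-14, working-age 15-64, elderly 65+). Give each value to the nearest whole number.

0–14: 6 375 + 4 672 + 7 238 = 18 285
15–64: 2 428 + 2 298 + 2 355 + 2 944 + 2 657 + 2 934 + 2 327 + 2 509 + 2 337 + 2 477 = 25 266
65+: 411 + 829 = 1 240
Youth dependency ratio = 18 285 / 25 266 × 100 = 72
Old-age dependency ratio = 1 240 / 25 266 × 100 = 5
Total dependency ratio = (18 285 + 1 240) / 25 266 × 100 = 19 525 / 25 266 × 100 = 77

Youth dependency ratio: 72
Old-age dependency ratio: 5
Total dependency ratio: 77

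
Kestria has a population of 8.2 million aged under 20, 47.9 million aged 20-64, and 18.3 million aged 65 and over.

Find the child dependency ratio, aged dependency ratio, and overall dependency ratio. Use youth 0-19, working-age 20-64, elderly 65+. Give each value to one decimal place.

Youth dependency ratio = 8.2 / 47.9 × 100 = 17.1
Old-age dependency ratio = 18.3 / 47.9 × 100 = 38.2
Total dependency ratio = (8.2 + 18.3) / 47.9 × 100 = 26.5 / 47.9 × 100 = 55.3

Youth dependency ratio: 17.1
Old-age dependency ratio: 38.2
Total dependency ratio: 55.3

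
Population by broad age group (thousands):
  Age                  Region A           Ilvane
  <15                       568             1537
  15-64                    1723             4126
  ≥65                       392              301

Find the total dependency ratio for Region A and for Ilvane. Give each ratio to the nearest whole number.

Region A: 56
Ilvane: 45

Region A: (568 + 392) / 1723 × 100 = 960 / 1723 × 100 = 56
Ilvane: (1537 + 301) / 4126 × 100 = 1838 / 4126 × 100 = 45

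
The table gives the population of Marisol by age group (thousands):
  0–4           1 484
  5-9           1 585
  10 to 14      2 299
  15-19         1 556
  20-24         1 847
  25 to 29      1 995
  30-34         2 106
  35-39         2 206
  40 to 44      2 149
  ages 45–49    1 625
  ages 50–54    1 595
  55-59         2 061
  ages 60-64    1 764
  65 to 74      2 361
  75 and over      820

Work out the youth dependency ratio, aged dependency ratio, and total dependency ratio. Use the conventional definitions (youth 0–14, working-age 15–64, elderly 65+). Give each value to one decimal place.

0–14: 1 484 + 1 585 + 2 299 = 5 368
15–64: 1 556 + 1 847 + 1 995 + 2 106 + 2 206 + 2 149 + 1 625 + 1 595 + 2 061 + 1 764 = 18 904
65+: 2 361 + 820 = 3 181
Youth dependency ratio = 5 368 / 18 904 × 100 = 28.4
Old-age dependency ratio = 3 181 / 18 904 × 100 = 16.8
Total dependency ratio = (5 368 + 3 181) / 18 904 × 100 = 8 549 / 18 904 × 100 = 45.2

Youth dependency ratio: 28.4
Old-age dependency ratio: 16.8
Total dependency ratio: 45.2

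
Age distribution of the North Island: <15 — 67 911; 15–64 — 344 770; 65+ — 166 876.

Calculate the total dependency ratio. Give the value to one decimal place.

Total dependency ratio = (67 911 + 166 876) / 344 770 × 100 = 234 787 / 344 770 × 100 = 68.1

Total dependency ratio: 68.1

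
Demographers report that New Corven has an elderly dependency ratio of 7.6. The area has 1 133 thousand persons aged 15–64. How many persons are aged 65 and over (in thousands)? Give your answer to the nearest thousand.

Old-age dependency ratio = elderly / working-age × 100
7.6 = E / 1 133 × 100
⇒ 86

Aged 65 and over: 86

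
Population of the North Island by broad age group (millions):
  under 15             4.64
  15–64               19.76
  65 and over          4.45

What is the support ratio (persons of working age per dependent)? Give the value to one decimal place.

Support ratio: 2.2

Support ratio = 19.76 / (4.64 + 4.45) = 19.76 / 9.09 = 2.2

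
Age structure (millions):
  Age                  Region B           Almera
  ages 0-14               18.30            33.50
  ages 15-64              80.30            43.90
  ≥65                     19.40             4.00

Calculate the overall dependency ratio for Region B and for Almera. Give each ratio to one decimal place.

Region B: (18.30 + 19.40) / 80.30 × 100 = 37.70 / 80.30 × 100 = 46.9
Almera: (33.50 + 4.00) / 43.90 × 100 = 37.50 / 43.90 × 100 = 85.4

Region B: 46.9
Almera: 85.4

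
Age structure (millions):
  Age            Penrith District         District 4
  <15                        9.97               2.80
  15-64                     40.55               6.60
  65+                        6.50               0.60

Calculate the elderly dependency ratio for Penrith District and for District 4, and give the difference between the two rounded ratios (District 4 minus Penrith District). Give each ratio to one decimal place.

Penrith District: 16.0
District 4: 9.1
Difference: -6.9

Penrith District: 6.50 / 40.55 × 100 = 16.0
District 4: 0.60 / 6.60 × 100 = 9.1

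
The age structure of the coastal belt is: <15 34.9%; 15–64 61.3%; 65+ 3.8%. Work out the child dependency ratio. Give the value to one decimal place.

Youth dependency ratio: 56.9

Youth dependency ratio = 34.9 / 61.3 × 100 = 56.9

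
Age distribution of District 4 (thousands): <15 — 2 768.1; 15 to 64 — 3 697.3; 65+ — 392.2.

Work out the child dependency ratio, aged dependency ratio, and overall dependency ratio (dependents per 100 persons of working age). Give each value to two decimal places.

Youth dependency ratio: 74.87
Old-age dependency ratio: 10.61
Total dependency ratio: 85.48

Youth dependency ratio = 2 768.1 / 3 697.3 × 100 = 74.87
Old-age dependency ratio = 392.2 / 3 697.3 × 100 = 10.61
Total dependency ratio = (2 768.1 + 392.2) / 3 697.3 × 100 = 3 160.3 / 3 697.3 × 100 = 85.48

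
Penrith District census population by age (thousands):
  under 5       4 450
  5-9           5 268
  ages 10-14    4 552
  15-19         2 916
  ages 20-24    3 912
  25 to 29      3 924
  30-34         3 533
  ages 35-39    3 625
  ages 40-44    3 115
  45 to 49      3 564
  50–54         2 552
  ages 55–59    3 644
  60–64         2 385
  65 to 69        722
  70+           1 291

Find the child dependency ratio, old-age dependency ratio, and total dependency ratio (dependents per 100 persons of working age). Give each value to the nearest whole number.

Youth dependency ratio: 43
Old-age dependency ratio: 6
Total dependency ratio: 49

0–14: 4 450 + 5 268 + 4 552 = 14 270
15–64: 2 916 + 3 912 + 3 924 + 3 533 + 3 625 + 3 115 + 3 564 + 2 552 + 3 644 + 2 385 = 33 170
65+: 722 + 1 291 = 2 013
Youth dependency ratio = 14 270 / 33 170 × 100 = 43
Old-age dependency ratio = 2 013 / 33 170 × 100 = 6
Total dependency ratio = (14 270 + 2 013) / 33 170 × 100 = 16 283 / 33 170 × 100 = 49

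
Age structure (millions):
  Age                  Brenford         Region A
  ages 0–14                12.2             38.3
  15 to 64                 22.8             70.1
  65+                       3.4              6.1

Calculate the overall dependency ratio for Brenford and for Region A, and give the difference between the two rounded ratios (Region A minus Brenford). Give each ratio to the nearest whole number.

Brenford: 68
Region A: 63
Difference: -5

Brenford: (12.2 + 3.4) / 22.8 × 100 = 15.6 / 22.8 × 100 = 68
Region A: (38.3 + 6.1) / 70.1 × 100 = 44.4 / 70.1 × 100 = 63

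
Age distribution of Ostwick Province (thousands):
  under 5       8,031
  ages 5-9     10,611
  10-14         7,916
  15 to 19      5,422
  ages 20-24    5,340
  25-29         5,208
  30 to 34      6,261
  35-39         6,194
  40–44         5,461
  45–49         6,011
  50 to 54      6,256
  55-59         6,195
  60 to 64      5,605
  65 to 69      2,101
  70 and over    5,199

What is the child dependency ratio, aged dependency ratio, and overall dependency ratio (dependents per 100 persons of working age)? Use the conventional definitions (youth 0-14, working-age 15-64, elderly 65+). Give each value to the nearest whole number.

Youth dependency ratio: 46
Old-age dependency ratio: 13
Total dependency ratio: 58

0–14: 8,031 + 10,611 + 7,916 = 26,558
15–64: 5,422 + 5,340 + 5,208 + 6,261 + 6,194 + 5,461 + 6,011 + 6,256 + 6,195 + 5,605 = 57,953
65+: 2,101 + 5,199 = 7,300
Youth dependency ratio = 26,558 / 57,953 × 100 = 46
Old-age dependency ratio = 7,300 / 57,953 × 100 = 13
Total dependency ratio = (26,558 + 7,300) / 57,953 × 100 = 33,858 / 57,953 × 100 = 58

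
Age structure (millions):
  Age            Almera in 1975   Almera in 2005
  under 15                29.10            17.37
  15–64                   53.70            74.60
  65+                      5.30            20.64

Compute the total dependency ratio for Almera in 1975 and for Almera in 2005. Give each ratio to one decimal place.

Almera in 1975: (29.10 + 5.30) / 53.70 × 100 = 34.40 / 53.70 × 100 = 64.1
Almera in 2005: (17.37 + 20.64) / 74.60 × 100 = 38.01 / 74.60 × 100 = 51.0

Almera in 1975: 64.1
Almera in 2005: 51.0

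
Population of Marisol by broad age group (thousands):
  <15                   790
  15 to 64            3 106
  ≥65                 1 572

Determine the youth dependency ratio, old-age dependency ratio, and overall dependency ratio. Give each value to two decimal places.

Youth dependency ratio: 25.43
Old-age dependency ratio: 50.61
Total dependency ratio: 76.05

Youth dependency ratio = 790 / 3 106 × 100 = 25.43
Old-age dependency ratio = 1 572 / 3 106 × 100 = 50.61
Total dependency ratio = (790 + 1 572) / 3 106 × 100 = 2 362 / 3 106 × 100 = 76.05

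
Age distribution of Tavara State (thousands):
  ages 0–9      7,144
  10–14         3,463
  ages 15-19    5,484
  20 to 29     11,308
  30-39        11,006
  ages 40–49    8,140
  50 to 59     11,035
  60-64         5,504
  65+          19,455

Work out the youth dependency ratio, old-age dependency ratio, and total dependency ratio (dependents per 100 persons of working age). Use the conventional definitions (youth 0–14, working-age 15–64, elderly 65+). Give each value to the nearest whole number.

0–14: 7,144 + 3,463 = 10,607
15–64: 5,484 + 11,308 + 11,006 + 8,140 + 11,035 + 5,504 = 52,477
65+: 19,455
Youth dependency ratio = 10,607 / 52,477 × 100 = 20
Old-age dependency ratio = 19,455 / 52,477 × 100 = 37
Total dependency ratio = (10,607 + 19,455) / 52,477 × 100 = 30,062 / 52,477 × 100 = 57

Youth dependency ratio: 20
Old-age dependency ratio: 37
Total dependency ratio: 57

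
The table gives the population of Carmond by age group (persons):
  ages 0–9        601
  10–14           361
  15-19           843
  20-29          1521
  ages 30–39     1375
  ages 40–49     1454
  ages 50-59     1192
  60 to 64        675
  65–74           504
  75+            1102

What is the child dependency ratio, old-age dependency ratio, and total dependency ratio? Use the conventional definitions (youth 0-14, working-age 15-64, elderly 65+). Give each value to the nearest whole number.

0–14: 601 + 361 = 962
15–64: 843 + 1521 + 1375 + 1454 + 1192 + 675 = 7060
65+: 504 + 1102 = 1606
Youth dependency ratio = 962 / 7060 × 100 = 14
Old-age dependency ratio = 1606 / 7060 × 100 = 23
Total dependency ratio = (962 + 1606) / 7060 × 100 = 2568 / 7060 × 100 = 36

Youth dependency ratio: 14
Old-age dependency ratio: 23
Total dependency ratio: 36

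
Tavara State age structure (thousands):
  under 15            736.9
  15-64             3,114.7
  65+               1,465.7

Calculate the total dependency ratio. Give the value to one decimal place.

Total dependency ratio = (736.9 + 1,465.7) / 3,114.7 × 100 = 2,202.6 / 3,114.7 × 100 = 70.7

Total dependency ratio: 70.7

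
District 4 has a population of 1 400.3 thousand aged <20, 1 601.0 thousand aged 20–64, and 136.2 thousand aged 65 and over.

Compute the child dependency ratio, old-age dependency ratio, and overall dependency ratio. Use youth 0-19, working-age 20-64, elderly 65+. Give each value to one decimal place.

Youth dependency ratio: 87.5
Old-age dependency ratio: 8.5
Total dependency ratio: 96.0

Youth dependency ratio = 1 400.3 / 1 601.0 × 100 = 87.5
Old-age dependency ratio = 136.2 / 1 601.0 × 100 = 8.5
Total dependency ratio = (1 400.3 + 136.2) / 1 601.0 × 100 = 1 536.5 / 1 601.0 × 100 = 96.0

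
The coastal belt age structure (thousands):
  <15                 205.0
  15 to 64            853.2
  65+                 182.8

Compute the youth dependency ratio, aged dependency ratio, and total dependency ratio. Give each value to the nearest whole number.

Youth dependency ratio = 205.0 / 853.2 × 100 = 24
Old-age dependency ratio = 182.8 / 853.2 × 100 = 21
Total dependency ratio = (205.0 + 182.8) / 853.2 × 100 = 387.8 / 853.2 × 100 = 45

Youth dependency ratio: 24
Old-age dependency ratio: 21
Total dependency ratio: 45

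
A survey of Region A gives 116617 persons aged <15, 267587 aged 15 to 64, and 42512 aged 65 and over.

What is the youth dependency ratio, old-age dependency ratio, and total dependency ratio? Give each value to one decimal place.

Youth dependency ratio: 43.6
Old-age dependency ratio: 15.9
Total dependency ratio: 59.5

Youth dependency ratio = 116617 / 267587 × 100 = 43.6
Old-age dependency ratio = 42512 / 267587 × 100 = 15.9
Total dependency ratio = (116617 + 42512) / 267587 × 100 = 159129 / 267587 × 100 = 59.5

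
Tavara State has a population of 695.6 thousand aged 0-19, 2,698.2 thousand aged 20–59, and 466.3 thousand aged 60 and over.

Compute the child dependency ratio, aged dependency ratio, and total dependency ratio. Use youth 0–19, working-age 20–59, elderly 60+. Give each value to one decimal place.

Youth dependency ratio = 695.6 / 2,698.2 × 100 = 25.8
Old-age dependency ratio = 466.3 / 2,698.2 × 100 = 17.3
Total dependency ratio = (695.6 + 466.3) / 2,698.2 × 100 = 1,161.9 / 2,698.2 × 100 = 43.1

Youth dependency ratio: 25.8
Old-age dependency ratio: 17.3
Total dependency ratio: 43.1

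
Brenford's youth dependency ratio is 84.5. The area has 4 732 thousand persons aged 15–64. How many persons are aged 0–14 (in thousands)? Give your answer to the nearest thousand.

Youth dependency ratio = youth / working-age × 100
84.5 = Y / 4 732 × 100
⇒ 3 999

Aged 0–14: 3 999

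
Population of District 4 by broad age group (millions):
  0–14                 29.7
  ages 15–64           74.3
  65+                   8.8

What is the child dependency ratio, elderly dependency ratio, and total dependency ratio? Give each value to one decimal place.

Youth dependency ratio = 29.7 / 74.3 × 100 = 40.0
Old-age dependency ratio = 8.8 / 74.3 × 100 = 11.8
Total dependency ratio = (29.7 + 8.8) / 74.3 × 100 = 38.5 / 74.3 × 100 = 51.8

Youth dependency ratio: 40.0
Old-age dependency ratio: 11.8
Total dependency ratio: 51.8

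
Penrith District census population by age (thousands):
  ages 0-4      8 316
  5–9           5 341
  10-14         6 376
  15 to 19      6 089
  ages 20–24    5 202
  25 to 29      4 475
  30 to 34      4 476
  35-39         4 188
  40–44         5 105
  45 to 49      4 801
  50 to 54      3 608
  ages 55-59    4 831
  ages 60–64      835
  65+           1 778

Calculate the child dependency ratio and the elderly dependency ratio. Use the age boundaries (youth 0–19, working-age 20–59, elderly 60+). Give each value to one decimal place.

0–19: 8 316 + 5 341 + 6 376 + 6 089 = 26 122
20–59: 5 202 + 4 475 + 4 476 + 4 188 + 5 105 + 4 801 + 3 608 + 4 831 = 36 686
60+: 835 + 1 778 = 2 613
Youth dependency ratio = 26 122 / 36 686 × 100 = 71.2
Old-age dependency ratio = 2 613 / 36 686 × 100 = 7.1

Youth dependency ratio: 71.2
Old-age dependency ratio: 7.1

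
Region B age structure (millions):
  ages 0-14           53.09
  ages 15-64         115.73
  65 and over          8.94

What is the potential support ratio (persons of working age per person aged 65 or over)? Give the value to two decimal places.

Potential support ratio = 115.73 / 8.94 = 12.95

Potential support ratio: 12.95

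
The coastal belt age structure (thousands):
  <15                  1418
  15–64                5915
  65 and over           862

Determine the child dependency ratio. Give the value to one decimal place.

Youth dependency ratio = 1418 / 5915 × 100 = 24.0

Youth dependency ratio: 24.0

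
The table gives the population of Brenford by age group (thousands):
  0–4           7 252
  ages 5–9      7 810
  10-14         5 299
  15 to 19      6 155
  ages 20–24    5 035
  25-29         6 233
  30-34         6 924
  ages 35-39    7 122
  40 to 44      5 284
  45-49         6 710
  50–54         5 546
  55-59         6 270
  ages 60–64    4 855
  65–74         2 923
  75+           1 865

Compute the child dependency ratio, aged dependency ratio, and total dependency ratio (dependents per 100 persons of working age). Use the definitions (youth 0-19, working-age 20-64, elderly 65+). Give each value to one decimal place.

Youth dependency ratio: 49.1
Old-age dependency ratio: 8.9
Total dependency ratio: 58.0

0–19: 7 252 + 7 810 + 5 299 + 6 155 = 26 516
20–64: 5 035 + 6 233 + 6 924 + 7 122 + 5 284 + 6 710 + 5 546 + 6 270 + 4 855 = 53 979
65+: 2 923 + 1 865 = 4 788
Youth dependency ratio = 26 516 / 53 979 × 100 = 49.1
Old-age dependency ratio = 4 788 / 53 979 × 100 = 8.9
Total dependency ratio = (26 516 + 4 788) / 53 979 × 100 = 31 304 / 53 979 × 100 = 58.0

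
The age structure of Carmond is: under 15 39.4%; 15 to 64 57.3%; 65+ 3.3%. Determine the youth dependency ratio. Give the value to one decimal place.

Youth dependency ratio = 39.4 / 57.3 × 100 = 68.8

Youth dependency ratio: 68.8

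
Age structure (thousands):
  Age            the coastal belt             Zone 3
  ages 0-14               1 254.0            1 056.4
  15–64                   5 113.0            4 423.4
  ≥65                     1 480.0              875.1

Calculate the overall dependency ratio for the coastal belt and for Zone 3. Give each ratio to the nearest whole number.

the coastal belt: (1 254.0 + 1 480.0) / 5 113.0 × 100 = 2 734.0 / 5 113.0 × 100 = 53
Zone 3: (1 056.4 + 875.1) / 4 423.4 × 100 = 1 931.5 / 4 423.4 × 100 = 44

the coastal belt: 53
Zone 3: 44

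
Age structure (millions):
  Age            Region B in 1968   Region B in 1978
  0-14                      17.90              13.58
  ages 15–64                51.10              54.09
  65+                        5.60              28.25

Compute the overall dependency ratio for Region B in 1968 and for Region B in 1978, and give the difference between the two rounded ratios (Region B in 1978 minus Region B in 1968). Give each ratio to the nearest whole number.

Region B in 1968: 46
Region B in 1978: 77
Difference: +31

Region B in 1968: (17.90 + 5.60) / 51.10 × 100 = 23.50 / 51.10 × 100 = 46
Region B in 1978: (13.58 + 28.25) / 54.09 × 100 = 41.83 / 54.09 × 100 = 77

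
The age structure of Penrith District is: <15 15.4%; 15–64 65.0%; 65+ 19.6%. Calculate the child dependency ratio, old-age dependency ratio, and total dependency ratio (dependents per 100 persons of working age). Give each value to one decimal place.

Youth dependency ratio: 23.7
Old-age dependency ratio: 30.2
Total dependency ratio: 53.8

Youth dependency ratio = 15.4 / 65.0 × 100 = 23.7
Old-age dependency ratio = 19.6 / 65.0 × 100 = 30.2
Total dependency ratio = (15.4 + 19.6) / 65.0 × 100 = 35.0 / 65.0 × 100 = 53.8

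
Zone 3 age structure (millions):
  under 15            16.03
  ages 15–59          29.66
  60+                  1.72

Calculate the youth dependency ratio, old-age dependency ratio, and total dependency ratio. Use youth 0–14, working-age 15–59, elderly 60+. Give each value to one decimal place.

Youth dependency ratio = 16.03 / 29.66 × 100 = 54.0
Old-age dependency ratio = 1.72 / 29.66 × 100 = 5.8
Total dependency ratio = (16.03 + 1.72) / 29.66 × 100 = 17.75 / 29.66 × 100 = 59.8

Youth dependency ratio: 54.0
Old-age dependency ratio: 5.8
Total dependency ratio: 59.8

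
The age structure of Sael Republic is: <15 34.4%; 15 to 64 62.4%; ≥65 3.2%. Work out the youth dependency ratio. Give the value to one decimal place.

Youth dependency ratio = 34.4 / 62.4 × 100 = 55.1

Youth dependency ratio: 55.1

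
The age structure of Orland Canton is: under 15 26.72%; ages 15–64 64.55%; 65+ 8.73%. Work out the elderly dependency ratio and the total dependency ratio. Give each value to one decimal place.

Old-age dependency ratio = 8.73 / 64.55 × 100 = 13.5
Total dependency ratio = (26.72 + 8.73) / 64.55 × 100 = 35.45 / 64.55 × 100 = 54.9

Old-age dependency ratio: 13.5
Total dependency ratio: 54.9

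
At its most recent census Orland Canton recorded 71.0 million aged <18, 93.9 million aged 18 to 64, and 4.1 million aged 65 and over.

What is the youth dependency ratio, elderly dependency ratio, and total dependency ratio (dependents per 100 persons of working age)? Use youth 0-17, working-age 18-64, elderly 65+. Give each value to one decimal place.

Youth dependency ratio: 75.6
Old-age dependency ratio: 4.4
Total dependency ratio: 80.0

Youth dependency ratio = 71.0 / 93.9 × 100 = 75.6
Old-age dependency ratio = 4.1 / 93.9 × 100 = 4.4
Total dependency ratio = (71.0 + 4.1) / 93.9 × 100 = 75.1 / 93.9 × 100 = 80.0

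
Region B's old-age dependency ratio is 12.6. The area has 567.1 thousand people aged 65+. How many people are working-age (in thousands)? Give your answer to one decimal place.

Working-age: 4,500.8

Old-age dependency ratio = elderly / working-age × 100
12.6 = 567.1 / W × 100
⇒ 4,500.8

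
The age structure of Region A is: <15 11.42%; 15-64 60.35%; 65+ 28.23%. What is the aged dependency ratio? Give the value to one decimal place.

Old-age dependency ratio: 46.8

Old-age dependency ratio = 28.23 / 60.35 × 100 = 46.8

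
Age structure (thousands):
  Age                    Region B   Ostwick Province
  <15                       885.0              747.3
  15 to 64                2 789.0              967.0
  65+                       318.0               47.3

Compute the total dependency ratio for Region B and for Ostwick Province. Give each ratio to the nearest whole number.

Region B: 43
Ostwick Province: 82

Region B: (885.0 + 318.0) / 2 789.0 × 100 = 1 203.0 / 2 789.0 × 100 = 43
Ostwick Province: (747.3 + 47.3) / 967.0 × 100 = 794.6 / 967.0 × 100 = 82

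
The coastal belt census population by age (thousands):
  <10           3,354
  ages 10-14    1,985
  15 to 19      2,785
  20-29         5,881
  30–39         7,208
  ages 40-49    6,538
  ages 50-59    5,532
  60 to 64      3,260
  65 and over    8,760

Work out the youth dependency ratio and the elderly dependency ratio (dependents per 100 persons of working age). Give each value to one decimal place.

0–14: 3,354 + 1,985 = 5,339
15–64: 2,785 + 5,881 + 7,208 + 6,538 + 5,532 + 3,260 = 31,204
65+: 8,760
Youth dependency ratio = 5,339 / 31,204 × 100 = 17.1
Old-age dependency ratio = 8,760 / 31,204 × 100 = 28.1

Youth dependency ratio: 17.1
Old-age dependency ratio: 28.1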